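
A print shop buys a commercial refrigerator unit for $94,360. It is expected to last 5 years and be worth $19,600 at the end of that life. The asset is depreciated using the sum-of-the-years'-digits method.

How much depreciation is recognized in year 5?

$4,984

Depreciable base = $94,360 − $19,600 = $74,760.
Sum of the years' digits = 5+4+3+2+1 = 15.
Year 1: $74,760 × 5/15 = $24,920. Book value $69,440.
Year 2: $74,760 × 4/15 = $19,936. Book value $49,504.
Year 3: $74,760 × 3/15 = $14,952. Book value $34,552.
Year 4: $74,760 × 2/15 = $9,968. Book value $24,584.
Year 5: $74,760 × 1/15 = $4,984. Book value $19,600.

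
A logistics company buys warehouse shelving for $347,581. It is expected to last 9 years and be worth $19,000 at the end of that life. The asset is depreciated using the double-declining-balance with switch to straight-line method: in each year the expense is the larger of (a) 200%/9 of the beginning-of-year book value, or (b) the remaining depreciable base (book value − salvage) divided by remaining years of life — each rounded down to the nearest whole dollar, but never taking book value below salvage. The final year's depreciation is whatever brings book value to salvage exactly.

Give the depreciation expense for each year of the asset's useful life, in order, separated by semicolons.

$77,240; $60,075; $46,725; $36,342; $28,266; $21,985; $19,316; $19,316; $19,316

Depreciable base = $347,581 − $19,000 = $328,581.
Year 1: DB = ⌊$347,581 × 200%/9⌋ = $77,240; SL = ⌊$328,581/9⌋ = $36,509 → take DB $77,240. Book value $270,341.
Year 2: DB = ⌊$270,341 × 200%/9⌋ = $60,075; SL = ⌊$251,341/8⌋ = $31,417 → take DB $60,075. Book value $210,266.
Year 3: DB = ⌊$210,266 × 200%/9⌋ = $46,725; SL = ⌊$191,266/7⌋ = $27,323 → take DB $46,725. Book value $163,541.
Year 4: DB = ⌊$163,541 × 200%/9⌋ = $36,342; SL = ⌊$144,541/6⌋ = $24,090 → take DB $36,342. Book value $127,199.
Year 5: DB = ⌊$127,199 × 200%/9⌋ = $28,266; SL = ⌊$108,199/5⌋ = $21,639 → take DB $28,266. Book value $98,933.
Year 6: DB = ⌊$98,933 × 200%/9⌋ = $21,985; SL = ⌊$79,933/4⌋ = $19,983 → take DB $21,985. Book value $76,948.
Year 7: DB = ⌊$76,948 × 200%/9⌋ = $17,099; SL = ⌊$57,948/3⌋ = $19,316 → take SL $19,316. Book value $57,632.
Year 8: DB = ⌊$57,632 × 200%/9⌋ = $12,807; SL = ⌊$38,632/2⌋ = $19,316 → take SL $19,316. Book value $38,316.
Year 9 (final): $38,316 − $19,000 = $19,316. Book value $19,000.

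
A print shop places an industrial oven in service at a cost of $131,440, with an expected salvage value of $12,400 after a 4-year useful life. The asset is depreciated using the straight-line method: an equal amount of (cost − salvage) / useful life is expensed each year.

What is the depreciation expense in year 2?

Depreciable base = $131,440 − $12,400 = $119,040.
Annual expense = $119,040 / 4 = $29,760.

$29,760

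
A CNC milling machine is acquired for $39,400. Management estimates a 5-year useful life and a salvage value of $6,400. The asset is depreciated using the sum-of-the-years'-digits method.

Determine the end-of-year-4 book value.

Depreciable base = $39,400 − $6,400 = $33,000.
Sum of the years' digits = 5+4+3+2+1 = 15.
Year 1: $33,000 × 5/15 = $11,000. Book value $28,400.
Year 2: $33,000 × 4/15 = $8,800. Book value $19,600.
Year 3: $33,000 × 3/15 = $6,600. Book value $13,000.
Year 4: $33,000 × 2/15 = $4,400. Book value $8,600.

$8,600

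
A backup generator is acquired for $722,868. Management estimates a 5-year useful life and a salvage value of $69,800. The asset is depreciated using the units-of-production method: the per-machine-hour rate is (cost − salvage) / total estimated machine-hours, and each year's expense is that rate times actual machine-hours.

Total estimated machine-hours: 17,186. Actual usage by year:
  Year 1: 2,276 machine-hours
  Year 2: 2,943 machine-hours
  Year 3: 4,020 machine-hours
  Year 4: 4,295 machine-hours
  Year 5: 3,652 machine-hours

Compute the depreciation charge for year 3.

$152,760

Depreciable base = $722,868 − $69,800 = $653,068.
Rate = $653,068 / 17,186 machine-hours = $38 per machine-hour.
Year 1: 2,276 × $38 = $86,488. Book value $636,380.
Year 2: 2,943 × $38 = $111,834. Book value $524,546.
Year 3: 4,020 × $38 = $152,760. Book value $371,786.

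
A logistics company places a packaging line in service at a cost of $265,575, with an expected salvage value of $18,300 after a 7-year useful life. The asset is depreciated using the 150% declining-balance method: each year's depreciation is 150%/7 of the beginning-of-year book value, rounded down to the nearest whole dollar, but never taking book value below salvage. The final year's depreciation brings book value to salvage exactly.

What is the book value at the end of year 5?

$79,528

Depreciable base = $265,575 − $18,300 = $247,275.
Year 1: ⌊$265,575 × 150%/7⌋ = $56,908. Book value $208,667.
Year 2: ⌊$208,667 × 150%/7⌋ = $44,714. Book value $163,953.
Year 3: ⌊$163,953 × 150%/7⌋ = $35,132. Book value $128,821.
Year 4: ⌊$128,821 × 150%/7⌋ = $27,604. Book value $101,217.
Year 5: ⌊$101,217 × 150%/7⌋ = $21,689. Book value $79,528.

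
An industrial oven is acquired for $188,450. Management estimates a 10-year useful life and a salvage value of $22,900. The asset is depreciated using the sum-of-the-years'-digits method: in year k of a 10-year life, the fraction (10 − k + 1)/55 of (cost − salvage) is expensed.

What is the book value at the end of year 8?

$31,930

Depreciable base = $188,450 − $22,900 = $165,550.
Sum of the years' digits = 10+9+8+7+6+5+4+3+2+1 = 55.
Year 1: $165,550 × 10/55 = $30,100. Book value $158,350.
Year 2: $165,550 × 9/55 = $27,090. Book value $131,260.
Year 3: $165,550 × 8/55 = $24,080. Book value $107,180.
Year 4: $165,550 × 7/55 = $21,070. Book value $86,110.
Year 5: $165,550 × 6/55 = $18,060. Book value $68,050.
Year 6: $165,550 × 5/55 = $15,050. Book value $53,000.
Year 7: $165,550 × 4/55 = $12,040. Book value $40,960.
Year 8: $165,550 × 3/55 = $9,030. Book value $31,930.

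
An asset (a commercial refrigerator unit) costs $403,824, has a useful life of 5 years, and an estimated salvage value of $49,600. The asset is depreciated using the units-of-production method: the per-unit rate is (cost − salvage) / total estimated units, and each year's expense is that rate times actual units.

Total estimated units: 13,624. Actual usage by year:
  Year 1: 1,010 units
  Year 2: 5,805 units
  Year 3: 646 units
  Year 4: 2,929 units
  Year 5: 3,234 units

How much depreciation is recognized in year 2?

$150,930

Depreciable base = $403,824 − $49,600 = $354,224.
Rate = $354,224 / 13,624 units = $26 per unit.
Year 1: 1,010 × $26 = $26,260. Book value $377,564.
Year 2: 5,805 × $26 = $150,930. Book value $226,634.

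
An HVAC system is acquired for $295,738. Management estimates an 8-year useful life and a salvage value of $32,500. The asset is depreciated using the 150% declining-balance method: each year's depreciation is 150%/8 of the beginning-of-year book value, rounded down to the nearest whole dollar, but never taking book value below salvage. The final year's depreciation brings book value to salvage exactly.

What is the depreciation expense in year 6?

Depreciable base = $295,738 − $32,500 = $263,238.
Year 1: ⌊$295,738 × 150%/8⌋ = $55,450. Book value $240,288.
Year 2: ⌊$240,288 × 150%/8⌋ = $45,054. Book value $195,234.
Year 3: ⌊$195,234 × 150%/8⌋ = $36,606. Book value $158,628.
Year 4: ⌊$158,628 × 150%/8⌋ = $29,742. Book value $128,886.
Year 5: ⌊$128,886 × 150%/8⌋ = $24,166. Book value $104,720.
Year 6: ⌊$104,720 × 150%/8⌋ = $19,635. Book value $85,085.

$19,635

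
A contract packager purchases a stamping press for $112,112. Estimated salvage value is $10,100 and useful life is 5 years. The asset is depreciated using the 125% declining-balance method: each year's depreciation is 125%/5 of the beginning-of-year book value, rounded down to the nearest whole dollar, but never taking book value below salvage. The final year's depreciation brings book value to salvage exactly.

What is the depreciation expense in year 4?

Depreciable base = $112,112 − $10,100 = $102,012.
Year 1: ⌊$112,112 × 125%/5⌋ = $28,028. Book value $84,084.
Year 2: ⌊$84,084 × 125%/5⌋ = $21,021. Book value $63,063.
Year 3: ⌊$63,063 × 125%/5⌋ = $15,765. Book value $47,298.
Year 4: ⌊$47,298 × 125%/5⌋ = $11,824. Book value $35,474.

$11,824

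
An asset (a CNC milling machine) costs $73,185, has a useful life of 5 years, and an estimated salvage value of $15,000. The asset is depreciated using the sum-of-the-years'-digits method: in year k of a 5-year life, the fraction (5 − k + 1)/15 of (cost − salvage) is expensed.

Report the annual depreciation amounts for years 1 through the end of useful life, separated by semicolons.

Depreciable base = $73,185 − $15,000 = $58,185.
Sum of the years' digits = 5+4+3+2+1 = 15.
Year 1: $58,185 × 5/15 = $19,395. Book value $53,790.
Year 2: $58,185 × 4/15 = $15,516. Book value $38,274.
Year 3: $58,185 × 3/15 = $11,637. Book value $26,637.
Year 4: $58,185 × 2/15 = $7,758. Book value $18,879.
Year 5: $58,185 × 1/15 = $3,879. Book value $15,000.

$19,395; $15,516; $11,637; $7,758; $3,879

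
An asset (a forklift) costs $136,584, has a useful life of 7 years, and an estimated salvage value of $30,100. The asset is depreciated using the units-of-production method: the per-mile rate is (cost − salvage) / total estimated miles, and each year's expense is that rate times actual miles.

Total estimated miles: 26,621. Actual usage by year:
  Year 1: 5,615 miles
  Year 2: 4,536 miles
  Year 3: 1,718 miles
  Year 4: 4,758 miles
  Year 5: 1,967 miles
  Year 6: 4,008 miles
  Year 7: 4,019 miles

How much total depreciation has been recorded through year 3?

$47,476

Depreciable base = $136,584 − $30,100 = $106,484.
Rate = $106,484 / 26,621 miles = $4 per mile.
Year 1: 5,615 × $4 = $22,460. Book value $114,124.
Year 2: 4,536 × $4 = $18,144. Book value $95,980.
Year 3: 1,718 × $4 = $6,872. Book value $89,108.
Accumulated through year 3 = $136,584 − $89,108 = $47,476.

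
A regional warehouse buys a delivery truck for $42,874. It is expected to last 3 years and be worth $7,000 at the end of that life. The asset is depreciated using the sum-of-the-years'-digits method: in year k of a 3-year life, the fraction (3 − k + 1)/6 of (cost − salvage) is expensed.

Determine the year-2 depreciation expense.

$11,958

Depreciable base = $42,874 − $7,000 = $35,874.
Sum of the years' digits = 3+2+1 = 6.
Year 1: $35,874 × 3/6 = $17,937. Book value $24,937.
Year 2: $35,874 × 2/6 = $11,958. Book value $12,979.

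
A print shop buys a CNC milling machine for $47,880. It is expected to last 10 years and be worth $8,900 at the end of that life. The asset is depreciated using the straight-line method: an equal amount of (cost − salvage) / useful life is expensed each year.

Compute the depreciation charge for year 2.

$3,898

Depreciable base = $47,880 − $8,900 = $38,980.
Annual expense = $38,980 / 10 = $3,898.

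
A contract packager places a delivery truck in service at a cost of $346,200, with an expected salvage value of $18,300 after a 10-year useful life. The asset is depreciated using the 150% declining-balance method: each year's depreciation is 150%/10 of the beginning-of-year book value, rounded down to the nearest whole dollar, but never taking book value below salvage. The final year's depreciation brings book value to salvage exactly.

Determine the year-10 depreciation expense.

Depreciable base = $346,200 − $18,300 = $327,900.
Year 1: ⌊$346,200 × 150%/10⌋ = $51,930. Book value $294,270.
Year 2: ⌊$294,270 × 150%/10⌋ = $44,140. Book value $250,130.
Year 3: ⌊$250,130 × 150%/10⌋ = $37,519. Book value $212,611.
Year 4: ⌊$212,611 × 150%/10⌋ = $31,891. Book value $180,720.
Year 5: ⌊$180,720 × 150%/10⌋ = $27,108. Book value $153,612.
Year 6: ⌊$153,612 × 150%/10⌋ = $23,041. Book value $130,571.
Year 7: ⌊$130,571 × 150%/10⌋ = $19,585. Book value $110,986.
Year 8: ⌊$110,986 × 150%/10⌋ = $16,647. Book value $94,339.
Year 9: ⌊$94,339 × 150%/10⌋ = $14,150. Book value $80,189.
Year 10 (final): $80,189 − $18,300 = $61,889. Book value $18,300.

$61,889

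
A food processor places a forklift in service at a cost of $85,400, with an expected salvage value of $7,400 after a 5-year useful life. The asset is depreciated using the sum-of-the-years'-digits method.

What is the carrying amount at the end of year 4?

$12,600

Depreciable base = $85,400 − $7,400 = $78,000.
Sum of the years' digits = 5+4+3+2+1 = 15.
Year 1: $78,000 × 5/15 = $26,000. Book value $59,400.
Year 2: $78,000 × 4/15 = $20,800. Book value $38,600.
Year 3: $78,000 × 3/15 = $15,600. Book value $23,000.
Year 4: $78,000 × 2/15 = $10,400. Book value $12,600.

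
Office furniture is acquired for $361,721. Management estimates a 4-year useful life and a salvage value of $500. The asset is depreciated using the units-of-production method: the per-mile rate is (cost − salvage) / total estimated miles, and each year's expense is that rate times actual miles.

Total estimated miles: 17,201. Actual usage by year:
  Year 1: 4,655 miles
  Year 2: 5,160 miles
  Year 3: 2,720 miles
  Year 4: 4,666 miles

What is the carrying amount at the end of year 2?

$155,606

Depreciable base = $361,721 − $500 = $361,221.
Rate = $361,221 / 17,201 miles = $21 per mile.
Year 1: 4,655 × $21 = $97,755. Book value $263,966.
Year 2: 5,160 × $21 = $108,360. Book value $155,606.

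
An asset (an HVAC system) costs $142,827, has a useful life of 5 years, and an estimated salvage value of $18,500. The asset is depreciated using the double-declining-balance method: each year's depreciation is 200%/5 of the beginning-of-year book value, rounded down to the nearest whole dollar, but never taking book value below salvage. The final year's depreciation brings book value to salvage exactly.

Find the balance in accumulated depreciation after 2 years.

$91,408

Depreciable base = $142,827 − $18,500 = $124,327.
Year 1: ⌊$142,827 × 200%/5⌋ = $57,130. Book value $85,697.
Year 2: ⌊$85,697 × 200%/5⌋ = $34,278. Book value $51,419.
Accumulated through year 2 = $142,827 − $51,419 = $91,408.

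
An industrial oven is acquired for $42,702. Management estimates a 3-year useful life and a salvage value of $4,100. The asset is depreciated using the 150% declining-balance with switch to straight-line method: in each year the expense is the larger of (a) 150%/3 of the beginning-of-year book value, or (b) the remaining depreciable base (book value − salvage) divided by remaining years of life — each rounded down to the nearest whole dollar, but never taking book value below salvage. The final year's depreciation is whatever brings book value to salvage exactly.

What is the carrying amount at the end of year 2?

$10,676

Depreciable base = $42,702 − $4,100 = $38,602.
Year 1: DB = ⌊$42,702 × 150%/3⌋ = $21,351; SL = ⌊$38,602/3⌋ = $12,867 → take DB $21,351. Book value $21,351.
Year 2: DB = ⌊$21,351 × 150%/3⌋ = $10,675; SL = ⌊$17,251/2⌋ = $8,625 → take DB $10,675. Book value $10,676.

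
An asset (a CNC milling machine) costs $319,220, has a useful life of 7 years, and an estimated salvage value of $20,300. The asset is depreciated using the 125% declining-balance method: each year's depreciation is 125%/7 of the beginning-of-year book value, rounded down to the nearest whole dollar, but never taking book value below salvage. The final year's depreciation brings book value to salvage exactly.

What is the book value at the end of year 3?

Depreciable base = $319,220 − $20,300 = $298,920.
Year 1: ⌊$319,220 × 125%/7⌋ = $57,003. Book value $262,217.
Year 2: ⌊$262,217 × 125%/7⌋ = $46,824. Book value $215,393.
Year 3: ⌊$215,393 × 125%/7⌋ = $38,463. Book value $176,930.

$176,930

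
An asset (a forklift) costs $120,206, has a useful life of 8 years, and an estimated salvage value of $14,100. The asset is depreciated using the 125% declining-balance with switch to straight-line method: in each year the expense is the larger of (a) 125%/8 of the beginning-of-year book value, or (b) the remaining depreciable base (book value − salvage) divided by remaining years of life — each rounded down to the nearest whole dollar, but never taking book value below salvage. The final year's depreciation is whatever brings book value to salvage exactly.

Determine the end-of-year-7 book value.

$25,722

Depreciable base = $120,206 − $14,100 = $106,106.
Year 1: DB = ⌊$120,206 × 125%/8⌋ = $18,782; SL = ⌊$106,106/8⌋ = $13,263 → take DB $18,782. Book value $101,424.
Year 2: DB = ⌊$101,424 × 125%/8⌋ = $15,847; SL = ⌊$87,324/7⌋ = $12,474 → take DB $15,847. Book value $85,577.
Year 3: DB = ⌊$85,577 × 125%/8⌋ = $13,371; SL = ⌊$71,477/6⌋ = $11,912 → take DB $13,371. Book value $72,206.
Year 4: DB = ⌊$72,206 × 125%/8⌋ = $11,282; SL = ⌊$58,106/5⌋ = $11,621 → take SL $11,621. Book value $60,585.
Year 5: DB = ⌊$60,585 × 125%/8⌋ = $9,466; SL = ⌊$46,485/4⌋ = $11,621 → take SL $11,621. Book value $48,964.
Year 6: DB = ⌊$48,964 × 125%/8⌋ = $7,650; SL = ⌊$34,864/3⌋ = $11,621 → take SL $11,621. Book value $37,343.
Year 7: DB = ⌊$37,343 × 125%/8⌋ = $5,834; SL = ⌊$23,243/2⌋ = $11,621 → take SL $11,621. Book value $25,722.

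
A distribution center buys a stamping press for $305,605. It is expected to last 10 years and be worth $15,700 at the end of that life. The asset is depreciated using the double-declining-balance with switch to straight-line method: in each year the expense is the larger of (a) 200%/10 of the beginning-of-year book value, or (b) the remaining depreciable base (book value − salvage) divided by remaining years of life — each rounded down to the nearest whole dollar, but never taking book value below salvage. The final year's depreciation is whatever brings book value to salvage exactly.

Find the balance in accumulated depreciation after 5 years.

$205,463

Depreciable base = $305,605 − $15,700 = $289,905.
Year 1: DB = ⌊$305,605 × 200%/10⌋ = $61,121; SL = ⌊$289,905/10⌋ = $28,990 → take DB $61,121. Book value $244,484.
Year 2: DB = ⌊$244,484 × 200%/10⌋ = $48,896; SL = ⌊$228,784/9⌋ = $25,420 → take DB $48,896. Book value $195,588.
Year 3: DB = ⌊$195,588 × 200%/10⌋ = $39,117; SL = ⌊$179,888/8⌋ = $22,486 → take DB $39,117. Book value $156,471.
Year 4: DB = ⌊$156,471 × 200%/10⌋ = $31,294; SL = ⌊$140,771/7⌋ = $20,110 → take DB $31,294. Book value $125,177.
Year 5: DB = ⌊$125,177 × 200%/10⌋ = $25,035; SL = ⌊$109,477/6⌋ = $18,246 → take DB $25,035. Book value $100,142.
Accumulated through year 5 = $305,605 − $100,142 = $205,463.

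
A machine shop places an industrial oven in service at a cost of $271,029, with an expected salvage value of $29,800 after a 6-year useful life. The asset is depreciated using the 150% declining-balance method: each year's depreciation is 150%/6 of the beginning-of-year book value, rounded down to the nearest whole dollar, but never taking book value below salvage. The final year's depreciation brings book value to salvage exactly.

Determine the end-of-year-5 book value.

Depreciable base = $271,029 − $29,800 = $241,229.
Year 1: ⌊$271,029 × 150%/6⌋ = $67,757. Book value $203,272.
Year 2: ⌊$203,272 × 150%/6⌋ = $50,818. Book value $152,454.
Year 3: ⌊$152,454 × 150%/6⌋ = $38,113. Book value $114,341.
Year 4: ⌊$114,341 × 150%/6⌋ = $28,585. Book value $85,756.
Year 5: ⌊$85,756 × 150%/6⌋ = $21,439. Book value $64,317.

$64,317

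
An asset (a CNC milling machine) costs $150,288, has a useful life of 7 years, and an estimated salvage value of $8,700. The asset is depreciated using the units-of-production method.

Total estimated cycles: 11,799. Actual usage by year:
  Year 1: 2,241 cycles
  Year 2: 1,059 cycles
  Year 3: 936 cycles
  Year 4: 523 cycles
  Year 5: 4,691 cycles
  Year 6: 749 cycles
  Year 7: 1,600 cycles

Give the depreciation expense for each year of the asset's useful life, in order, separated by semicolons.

Depreciable base = $150,288 − $8,700 = $141,588.
Rate = $141,588 / 11,799 cycles = $12 per cycle.
Year 1: 2,241 × $12 = $26,892. Book value $123,396.
Year 2: 1,059 × $12 = $12,708. Book value $110,688.
Year 3: 936 × $12 = $11,232. Book value $99,456.
Year 4: 523 × $12 = $6,276. Book value $93,180.
Year 5: 4,691 × $12 = $56,292. Book value $36,888.
Year 6: 749 × $12 = $8,988. Book value $27,900.
Year 7: 1,600 × $12 = $19,200. Book value $8,700.

$26,892; $12,708; $11,232; $6,276; $56,292; $8,988; $19,200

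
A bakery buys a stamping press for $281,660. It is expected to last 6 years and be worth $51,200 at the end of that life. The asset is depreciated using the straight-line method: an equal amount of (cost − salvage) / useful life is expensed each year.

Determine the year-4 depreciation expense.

$38,410

Depreciable base = $281,660 − $51,200 = $230,460.
Annual expense = $230,460 / 6 = $38,410.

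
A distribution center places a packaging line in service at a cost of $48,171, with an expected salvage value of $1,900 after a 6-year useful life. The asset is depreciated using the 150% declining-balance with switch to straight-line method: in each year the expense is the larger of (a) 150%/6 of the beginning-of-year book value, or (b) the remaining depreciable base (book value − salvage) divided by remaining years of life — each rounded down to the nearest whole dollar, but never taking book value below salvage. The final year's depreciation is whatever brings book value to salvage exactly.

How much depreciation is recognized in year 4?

$6,141

Depreciable base = $48,171 − $1,900 = $46,271.
Year 1: DB = ⌊$48,171 × 150%/6⌋ = $12,042; SL = ⌊$46,271/6⌋ = $7,711 → take DB $12,042. Book value $36,129.
Year 2: DB = ⌊$36,129 × 150%/6⌋ = $9,032; SL = ⌊$34,229/5⌋ = $6,845 → take DB $9,032. Book value $27,097.
Year 3: DB = ⌊$27,097 × 150%/6⌋ = $6,774; SL = ⌊$25,197/4⌋ = $6,299 → take DB $6,774. Book value $20,323.
Year 4: DB = ⌊$20,323 × 150%/6⌋ = $5,080; SL = ⌊$18,423/3⌋ = $6,141 → take SL $6,141. Book value $14,182.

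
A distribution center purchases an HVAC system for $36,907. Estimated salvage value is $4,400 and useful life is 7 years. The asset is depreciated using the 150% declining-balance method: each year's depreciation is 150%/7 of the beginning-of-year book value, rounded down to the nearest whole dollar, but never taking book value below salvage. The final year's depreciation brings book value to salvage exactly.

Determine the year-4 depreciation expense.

Depreciable base = $36,907 − $4,400 = $32,507.
Year 1: ⌊$36,907 × 150%/7⌋ = $7,908. Book value $28,999.
Year 2: ⌊$28,999 × 150%/7⌋ = $6,214. Book value $22,785.
Year 3: ⌊$22,785 × 150%/7⌋ = $4,882. Book value $17,903.
Year 4: ⌊$17,903 × 150%/7⌋ = $3,836. Book value $14,067.

$3,836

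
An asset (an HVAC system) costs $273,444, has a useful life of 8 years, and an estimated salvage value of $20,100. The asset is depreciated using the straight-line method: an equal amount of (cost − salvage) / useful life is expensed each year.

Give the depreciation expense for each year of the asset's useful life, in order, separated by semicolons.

$31,668; $31,668; $31,668; $31,668; $31,668; $31,668; $31,668; $31,668

Depreciable base = $273,444 − $20,100 = $253,344.
Annual expense = $253,344 / 8 = $31,668.
End of year 1: book value $241,776.
End of year 2: book value $210,108.
End of year 3: book value $178,440.
End of year 4: book value $146,772.
End of year 5: book value $115,104.
End of year 6: book value $83,436.
End of year 7: book value $51,768.
End of year 8: book value $20,100.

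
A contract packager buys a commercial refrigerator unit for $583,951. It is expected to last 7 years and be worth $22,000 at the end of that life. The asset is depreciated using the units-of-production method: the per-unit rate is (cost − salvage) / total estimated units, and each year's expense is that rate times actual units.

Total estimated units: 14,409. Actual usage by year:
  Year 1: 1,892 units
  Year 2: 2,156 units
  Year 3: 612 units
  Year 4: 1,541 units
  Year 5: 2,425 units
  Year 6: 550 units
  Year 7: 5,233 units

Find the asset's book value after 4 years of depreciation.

$342,112

Depreciable base = $583,951 − $22,000 = $561,951.
Rate = $561,951 / 14,409 units = $39 per unit.
Year 1: 1,892 × $39 = $73,788. Book value $510,163.
Year 2: 2,156 × $39 = $84,084. Book value $426,079.
Year 3: 612 × $39 = $23,868. Book value $402,211.
Year 4: 1,541 × $39 = $60,099. Book value $342,112.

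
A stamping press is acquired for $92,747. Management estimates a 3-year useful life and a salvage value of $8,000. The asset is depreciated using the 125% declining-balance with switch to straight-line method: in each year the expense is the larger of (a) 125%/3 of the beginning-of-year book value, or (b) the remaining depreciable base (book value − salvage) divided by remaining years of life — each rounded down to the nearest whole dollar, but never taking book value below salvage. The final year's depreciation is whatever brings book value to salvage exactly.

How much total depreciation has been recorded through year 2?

$61,695

Depreciable base = $92,747 − $8,000 = $84,747.
Year 1: DB = ⌊$92,747 × 125%/3⌋ = $38,644; SL = ⌊$84,747/3⌋ = $28,249 → take DB $38,644. Book value $54,103.
Year 2: DB = ⌊$54,103 × 125%/3⌋ = $22,542; SL = ⌊$46,103/2⌋ = $23,051 → take SL $23,051. Book value $31,052.
Accumulated through year 2 = $92,747 − $31,052 = $61,695.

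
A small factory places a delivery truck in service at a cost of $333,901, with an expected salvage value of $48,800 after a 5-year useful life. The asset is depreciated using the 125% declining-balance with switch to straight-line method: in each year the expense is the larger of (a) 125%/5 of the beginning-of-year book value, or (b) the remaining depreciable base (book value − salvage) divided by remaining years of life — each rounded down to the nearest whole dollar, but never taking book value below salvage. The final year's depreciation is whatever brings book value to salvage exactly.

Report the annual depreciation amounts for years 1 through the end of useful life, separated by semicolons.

Depreciable base = $333,901 − $48,800 = $285,101.
Year 1: DB = ⌊$333,901 × 125%/5⌋ = $83,475; SL = ⌊$285,101/5⌋ = $57,020 → take DB $83,475. Book value $250,426.
Year 2: DB = ⌊$250,426 × 125%/5⌋ = $62,606; SL = ⌊$201,626/4⌋ = $50,406 → take DB $62,606. Book value $187,820.
Year 3: DB = ⌊$187,820 × 125%/5⌋ = $46,955; SL = ⌊$139,020/3⌋ = $46,340 → take DB $46,955. Book value $140,865.
Year 4: DB = ⌊$140,865 × 125%/5⌋ = $35,216; SL = ⌊$92,065/2⌋ = $46,032 → take SL $46,032. Book value $94,833.
Year 5 (final): $94,833 − $48,800 = $46,033. Book value $48,800.

$83,475; $62,606; $46,955; $46,032; $46,033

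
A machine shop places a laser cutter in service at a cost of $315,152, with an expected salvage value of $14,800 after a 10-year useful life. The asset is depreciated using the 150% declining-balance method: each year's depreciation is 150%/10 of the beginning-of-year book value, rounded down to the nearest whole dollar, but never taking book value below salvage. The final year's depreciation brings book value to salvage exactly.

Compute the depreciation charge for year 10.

Depreciable base = $315,152 − $14,800 = $300,352.
Year 1: ⌊$315,152 × 150%/10⌋ = $47,272. Book value $267,880.
Year 2: ⌊$267,880 × 150%/10⌋ = $40,182. Book value $227,698.
Year 3: ⌊$227,698 × 150%/10⌋ = $34,154. Book value $193,544.
Year 4: ⌊$193,544 × 150%/10⌋ = $29,031. Book value $164,513.
Year 5: ⌊$164,513 × 150%/10⌋ = $24,676. Book value $139,837.
Year 6: ⌊$139,837 × 150%/10⌋ = $20,975. Book value $118,862.
Year 7: ⌊$118,862 × 150%/10⌋ = $17,829. Book value $101,033.
Year 8: ⌊$101,033 × 150%/10⌋ = $15,154. Book value $85,879.
Year 9: ⌊$85,879 × 150%/10⌋ = $12,881. Book value $72,998.
Year 10 (final): $72,998 − $14,800 = $58,198. Book value $14,800.

$58,198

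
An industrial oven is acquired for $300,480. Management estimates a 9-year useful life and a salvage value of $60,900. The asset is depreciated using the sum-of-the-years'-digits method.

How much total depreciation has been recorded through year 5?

$186,340

Depreciable base = $300,480 − $60,900 = $239,580.
Sum of the years' digits = 9+8+7+6+5+4+3+2+1 = 45.
Year 1: $239,580 × 9/45 = $47,916. Book value $252,564.
Year 2: $239,580 × 8/45 = $42,592. Book value $209,972.
Year 3: $239,580 × 7/45 = $37,268. Book value $172,704.
Year 4: $239,580 × 6/45 = $31,944. Book value $140,760.
Year 5: $239,580 × 5/45 = $26,620. Book value $114,140.
Accumulated through year 5 = $300,480 − $114,140 = $186,340.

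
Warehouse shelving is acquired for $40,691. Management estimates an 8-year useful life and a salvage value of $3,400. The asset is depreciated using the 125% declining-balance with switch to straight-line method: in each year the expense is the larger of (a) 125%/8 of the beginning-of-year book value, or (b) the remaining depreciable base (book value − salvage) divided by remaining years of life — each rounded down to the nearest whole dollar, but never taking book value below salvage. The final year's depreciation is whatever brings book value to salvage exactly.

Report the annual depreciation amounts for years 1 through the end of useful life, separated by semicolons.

$6,357; $5,364; $4,526; $4,208; $4,209; $4,209; $4,209; $4,209

Depreciable base = $40,691 − $3,400 = $37,291.
Year 1: DB = ⌊$40,691 × 125%/8⌋ = $6,357; SL = ⌊$37,291/8⌋ = $4,661 → take DB $6,357. Book value $34,334.
Year 2: DB = ⌊$34,334 × 125%/8⌋ = $5,364; SL = ⌊$30,934/7⌋ = $4,419 → take DB $5,364. Book value $28,970.
Year 3: DB = ⌊$28,970 × 125%/8⌋ = $4,526; SL = ⌊$25,570/6⌋ = $4,261 → take DB $4,526. Book value $24,444.
Year 4: DB = ⌊$24,444 × 125%/8⌋ = $3,819; SL = ⌊$21,044/5⌋ = $4,208 → take SL $4,208. Book value $20,236.
Year 5: DB = ⌊$20,236 × 125%/8⌋ = $3,161; SL = ⌊$16,836/4⌋ = $4,209 → take SL $4,209. Book value $16,027.
Year 6: DB = ⌊$16,027 × 125%/8⌋ = $2,504; SL = ⌊$12,627/3⌋ = $4,209 → take SL $4,209. Book value $11,818.
Year 7: DB = ⌊$11,818 × 125%/8⌋ = $1,846; SL = ⌊$8,418/2⌋ = $4,209 → take SL $4,209. Book value $7,609.
Year 8 (final): $7,609 − $3,400 = $4,209. Book value $3,400.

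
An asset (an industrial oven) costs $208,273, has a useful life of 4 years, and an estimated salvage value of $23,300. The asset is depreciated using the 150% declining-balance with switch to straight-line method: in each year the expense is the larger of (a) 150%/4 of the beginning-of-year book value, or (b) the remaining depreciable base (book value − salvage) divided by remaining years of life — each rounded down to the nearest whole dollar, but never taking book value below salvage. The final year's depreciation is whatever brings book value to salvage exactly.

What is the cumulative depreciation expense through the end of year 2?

$126,916

Depreciable base = $208,273 − $23,300 = $184,973.
Year 1: DB = ⌊$208,273 × 150%/4⌋ = $78,102; SL = ⌊$184,973/4⌋ = $46,243 → take DB $78,102. Book value $130,171.
Year 2: DB = ⌊$130,171 × 150%/4⌋ = $48,814; SL = ⌊$106,871/3⌋ = $35,623 → take DB $48,814. Book value $81,357.
Accumulated through year 2 = $208,273 − $81,357 = $126,916.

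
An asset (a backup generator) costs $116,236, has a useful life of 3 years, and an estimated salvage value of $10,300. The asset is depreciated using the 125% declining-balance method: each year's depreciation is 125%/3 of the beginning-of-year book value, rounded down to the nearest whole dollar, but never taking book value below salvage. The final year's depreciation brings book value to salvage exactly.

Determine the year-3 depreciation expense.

$29,253

Depreciable base = $116,236 − $10,300 = $105,936.
Year 1: ⌊$116,236 × 125%/3⌋ = $48,431. Book value $67,805.
Year 2: ⌊$67,805 × 125%/3⌋ = $28,252. Book value $39,553.
Year 3 (final): $39,553 − $10,300 = $29,253. Book value $10,300.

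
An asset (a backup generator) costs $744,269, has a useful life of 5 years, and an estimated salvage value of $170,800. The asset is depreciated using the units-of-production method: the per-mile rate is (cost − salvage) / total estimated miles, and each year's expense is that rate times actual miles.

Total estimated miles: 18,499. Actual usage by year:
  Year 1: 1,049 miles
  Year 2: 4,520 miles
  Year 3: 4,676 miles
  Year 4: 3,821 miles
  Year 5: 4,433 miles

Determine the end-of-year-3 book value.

Depreciable base = $744,269 − $170,800 = $573,469.
Rate = $573,469 / 18,499 miles = $31 per mile.
Year 1: 1,049 × $31 = $32,519. Book value $711,750.
Year 2: 4,520 × $31 = $140,120. Book value $571,630.
Year 3: 4,676 × $31 = $144,956. Book value $426,674.

$426,674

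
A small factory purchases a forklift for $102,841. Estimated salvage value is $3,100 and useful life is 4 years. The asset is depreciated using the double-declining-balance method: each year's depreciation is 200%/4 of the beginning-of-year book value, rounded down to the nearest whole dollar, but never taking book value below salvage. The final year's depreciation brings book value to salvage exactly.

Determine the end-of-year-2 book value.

$25,711

Depreciable base = $102,841 − $3,100 = $99,741.
Year 1: ⌊$102,841 × 200%/4⌋ = $51,420. Book value $51,421.
Year 2: ⌊$51,421 × 200%/4⌋ = $25,710. Book value $25,711.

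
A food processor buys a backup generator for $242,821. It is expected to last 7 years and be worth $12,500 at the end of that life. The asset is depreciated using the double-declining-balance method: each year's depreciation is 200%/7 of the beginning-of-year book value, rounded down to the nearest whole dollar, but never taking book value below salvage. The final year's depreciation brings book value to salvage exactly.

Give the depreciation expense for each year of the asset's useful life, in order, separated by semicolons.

Depreciable base = $242,821 − $12,500 = $230,321.
Year 1: ⌊$242,821 × 200%/7⌋ = $69,377. Book value $173,444.
Year 2: ⌊$173,444 × 200%/7⌋ = $49,555. Book value $123,889.
Year 3: ⌊$123,889 × 200%/7⌋ = $35,396. Book value $88,493.
Year 4: ⌊$88,493 × 200%/7⌋ = $25,283. Book value $63,210.
Year 5: ⌊$63,210 × 200%/7⌋ = $18,060. Book value $45,150.
Year 6: ⌊$45,150 × 200%/7⌋ = $12,900. Book value $32,250.
Year 7 (final): $32,250 − $12,500 = $19,750. Book value $12,500.

$69,377; $49,555; $35,396; $25,283; $18,060; $12,900; $19,750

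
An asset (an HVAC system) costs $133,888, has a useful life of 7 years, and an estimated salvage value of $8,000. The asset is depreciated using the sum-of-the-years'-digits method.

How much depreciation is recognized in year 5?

$13,488

Depreciable base = $133,888 − $8,000 = $125,888.
Sum of the years' digits = 7+6+5+4+3+2+1 = 28.
Year 1: $125,888 × 7/28 = $31,472. Book value $102,416.
Year 2: $125,888 × 6/28 = $26,976. Book value $75,440.
Year 3: $125,888 × 5/28 = $22,480. Book value $52,960.
Year 4: $125,888 × 4/28 = $17,984. Book value $34,976.
Year 5: $125,888 × 3/28 = $13,488. Book value $21,488.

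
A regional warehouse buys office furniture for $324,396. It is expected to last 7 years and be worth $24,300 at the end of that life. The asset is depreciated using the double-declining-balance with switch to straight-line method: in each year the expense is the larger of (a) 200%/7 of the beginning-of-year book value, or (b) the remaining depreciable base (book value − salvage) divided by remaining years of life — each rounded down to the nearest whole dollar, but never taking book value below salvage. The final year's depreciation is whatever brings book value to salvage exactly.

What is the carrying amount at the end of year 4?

$84,444

Depreciable base = $324,396 − $24,300 = $300,096.
Year 1: DB = ⌊$324,396 × 200%/7⌋ = $92,684; SL = ⌊$300,096/7⌋ = $42,870 → take DB $92,684. Book value $231,712.
Year 2: DB = ⌊$231,712 × 200%/7⌋ = $66,203; SL = ⌊$207,412/6⌋ = $34,568 → take DB $66,203. Book value $165,509.
Year 3: DB = ⌊$165,509 × 200%/7⌋ = $47,288; SL = ⌊$141,209/5⌋ = $28,241 → take DB $47,288. Book value $118,221.
Year 4: DB = ⌊$118,221 × 200%/7⌋ = $33,777; SL = ⌊$93,921/4⌋ = $23,480 → take DB $33,777. Book value $84,444.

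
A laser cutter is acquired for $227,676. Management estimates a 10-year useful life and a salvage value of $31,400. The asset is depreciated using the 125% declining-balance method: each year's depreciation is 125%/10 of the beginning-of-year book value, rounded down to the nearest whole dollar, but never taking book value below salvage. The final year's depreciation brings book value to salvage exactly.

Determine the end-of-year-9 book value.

Depreciable base = $227,676 − $31,400 = $196,276.
Year 1: ⌊$227,676 × 125%/10⌋ = $28,459. Book value $199,217.
Year 2: ⌊$199,217 × 125%/10⌋ = $24,902. Book value $174,315.
Year 3: ⌊$174,315 × 125%/10⌋ = $21,789. Book value $152,526.
Year 4: ⌊$152,526 × 125%/10⌋ = $19,065. Book value $133,461.
Year 5: ⌊$133,461 × 125%/10⌋ = $16,682. Book value $116,779.
Year 6: ⌊$116,779 × 125%/10⌋ = $14,597. Book value $102,182.
Year 7: ⌊$102,182 × 125%/10⌋ = $12,772. Book value $89,410.
Year 8: ⌊$89,410 × 125%/10⌋ = $11,176. Book value $78,234.
Year 9: ⌊$78,234 × 125%/10⌋ = $9,779. Book value $68,455.

$68,455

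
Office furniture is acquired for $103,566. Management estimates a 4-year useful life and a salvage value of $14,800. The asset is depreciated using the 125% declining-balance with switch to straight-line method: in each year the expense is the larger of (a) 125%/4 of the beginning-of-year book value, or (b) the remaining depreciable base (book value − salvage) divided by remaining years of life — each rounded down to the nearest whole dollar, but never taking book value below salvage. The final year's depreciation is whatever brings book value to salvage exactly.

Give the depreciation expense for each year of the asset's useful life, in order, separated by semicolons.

$32,364; $22,250; $17,076; $17,076

Depreciable base = $103,566 − $14,800 = $88,766.
Year 1: DB = ⌊$103,566 × 125%/4⌋ = $32,364; SL = ⌊$88,766/4⌋ = $22,191 → take DB $32,364. Book value $71,202.
Year 2: DB = ⌊$71,202 × 125%/4⌋ = $22,250; SL = ⌊$56,402/3⌋ = $18,800 → take DB $22,250. Book value $48,952.
Year 3: DB = ⌊$48,952 × 125%/4⌋ = $15,297; SL = ⌊$34,152/2⌋ = $17,076 → take SL $17,076. Book value $31,876.
Year 4 (final): $31,876 − $14,800 = $17,076. Book value $14,800.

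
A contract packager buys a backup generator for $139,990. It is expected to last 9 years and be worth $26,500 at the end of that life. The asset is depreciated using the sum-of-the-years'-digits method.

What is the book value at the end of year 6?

$41,632

Depreciable base = $139,990 − $26,500 = $113,490.
Sum of the years' digits = 9+8+7+6+5+4+3+2+1 = 45.
Year 1: $113,490 × 9/45 = $22,698. Book value $117,292.
Year 2: $113,490 × 8/45 = $20,176. Book value $97,116.
Year 3: $113,490 × 7/45 = $17,654. Book value $79,462.
Year 4: $113,490 × 6/45 = $15,132. Book value $64,330.
Year 5: $113,490 × 5/45 = $12,610. Book value $51,720.
Year 6: $113,490 × 4/45 = $10,088. Book value $41,632.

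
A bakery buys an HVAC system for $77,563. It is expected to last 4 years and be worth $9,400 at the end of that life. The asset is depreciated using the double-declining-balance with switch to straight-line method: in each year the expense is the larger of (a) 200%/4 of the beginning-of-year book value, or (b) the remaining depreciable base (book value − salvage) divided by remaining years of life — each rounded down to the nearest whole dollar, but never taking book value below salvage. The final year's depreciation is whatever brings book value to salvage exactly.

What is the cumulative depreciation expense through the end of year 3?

$67,867

Depreciable base = $77,563 − $9,400 = $68,163.
Year 1: DB = ⌊$77,563 × 200%/4⌋ = $38,781; SL = ⌊$68,163/4⌋ = $17,040 → take DB $38,781. Book value $38,782.
Year 2: DB = ⌊$38,782 × 200%/4⌋ = $19,391; SL = ⌊$29,382/3⌋ = $9,794 → take DB $19,391. Book value $19,391.
Year 3: DB = ⌊$19,391 × 200%/4⌋ = $9,695; SL = ⌊$9,991/2⌋ = $4,995 → take DB $9,695. Book value $9,696.
Accumulated through year 3 = $77,563 − $9,696 = $67,867.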